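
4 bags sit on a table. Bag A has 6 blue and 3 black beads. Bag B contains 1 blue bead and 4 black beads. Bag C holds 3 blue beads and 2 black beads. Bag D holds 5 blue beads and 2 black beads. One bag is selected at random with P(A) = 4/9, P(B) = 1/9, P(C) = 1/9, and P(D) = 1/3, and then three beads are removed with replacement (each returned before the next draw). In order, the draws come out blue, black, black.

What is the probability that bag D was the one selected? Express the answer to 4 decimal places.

Compute the likelihood of the observed sequence for each case: P(data | bag A) = (6/9)(3/9)(3/9) = 0.074074; P(data | bag B) = (1/5)(4/5)(4/5) = 0.128; P(data | bag C) = (3/5)(2/5)(2/5) = 0.096; P(data | bag D) = (5/7)(2/7)(2/7) = 0.058309.
Weighting by the prior gives 4/9 · 0.074074 = 0.032922, 1/9 · 0.128 = 0.014222, 1/9 · 0.096 = 0.010667, 1/3 · 0.058309 = 0.019436; summing to 0.077247.
So P(bag D | data) = (0.019436) / (0.077247) = 0.25161.

0.2516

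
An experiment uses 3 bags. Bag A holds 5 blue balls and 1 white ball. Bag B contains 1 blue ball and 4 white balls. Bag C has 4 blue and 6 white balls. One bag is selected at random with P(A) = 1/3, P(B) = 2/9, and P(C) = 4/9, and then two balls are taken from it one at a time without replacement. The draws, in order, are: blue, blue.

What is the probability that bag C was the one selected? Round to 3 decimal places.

Under each hypothesis, the probability of the observed sequence is: P(data | bag A) = (5/6)(4/5) = 2/3; P(data | bag B) = (1/5)(0/4) = 0; P(data | bag C) = (4/10)(3/9) = 2/15.
The prior-weighted likelihoods are 1/3 · 2/3 = 2/9, 2/9 · 0 = 0, 4/9 · 2/15 = 8/135; summing to 38/135.
Hence P(bag C | data) = (8/135) / (38/135) = 4/19.

0.211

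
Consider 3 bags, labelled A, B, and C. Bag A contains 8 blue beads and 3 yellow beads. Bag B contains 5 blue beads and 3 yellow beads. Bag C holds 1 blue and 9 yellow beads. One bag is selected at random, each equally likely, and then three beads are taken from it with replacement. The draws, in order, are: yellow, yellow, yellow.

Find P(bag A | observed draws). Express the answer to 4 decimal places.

0.0253

The likelihood of the observed sequence under each hypothesis: P(data | bag A) = (3/11)(3/11)(3/11) = 0.020285; P(data | bag B) = (3/8)(3/8)(3/8) = 0.052734; P(data | bag C) = (9/10)(9/10)(9/10) = 0.729.
Weighting by the prior gives 1/3 · 0.020285 = 0.0067618, 1/3 · 0.052734 = 0.017578, 1/3 · 0.729 = 0.243; these sum to 0.26734.
Hence P(bag A | data) = (0.0067618) / (0.26734) = 0.025293.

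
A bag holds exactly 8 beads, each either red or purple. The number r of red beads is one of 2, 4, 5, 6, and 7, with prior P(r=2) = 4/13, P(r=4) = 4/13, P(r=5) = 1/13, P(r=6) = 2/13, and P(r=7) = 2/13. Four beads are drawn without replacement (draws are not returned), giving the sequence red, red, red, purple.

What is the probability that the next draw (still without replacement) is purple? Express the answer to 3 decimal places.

Under each hypothesis, the probability of the observed sequence is: P(data | r = 2) = (2/8)(1/7)(0/6) = 0; P(data | r = 4) = (4/8)(3/7)(2/6)(4/5) = 2/35; P(data | r = 5) = (5/8)(4/7)(3/6)(3/5) = 3/28; P(data | r = 6) = (6/8)(5/7)(4/6)(2/5) = 1/7; P(data | r = 7) = (7/8)(6/7)(5/6)(1/5) = 1/8.
Weighting by the prior gives 4/13 · 0 = 0, 4/13 · 2/35 = 8/455, 1/13 · 3/28 = 3/364, 2/13 · 1/7 = 2/91, 2/13 · 1/8 = 1/52; with total 61/910.
Dividing through by the total gives posterior P(r = 2 | data) = 0, P(r = 4 | data) = 16/61, P(r = 5 | data) = 15/122, P(r = 6 | data) = 20/61, P(r = 7 | data) = 35/122.
The predictive probability is P(purple next | data) = (3/4)(16/61) + (1/2)(15/122) + (1/4)(20/61) + (0)(35/122) = 83/244.

0.340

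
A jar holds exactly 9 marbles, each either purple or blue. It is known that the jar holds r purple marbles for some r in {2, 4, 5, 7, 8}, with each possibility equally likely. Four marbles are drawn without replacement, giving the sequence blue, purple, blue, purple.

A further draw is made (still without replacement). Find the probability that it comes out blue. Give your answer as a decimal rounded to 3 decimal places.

Compute the likelihood of the observed sequence for each case: P(data | r = 2) = (7/9)(2/8)(6/7)(1/6) = 1/36; P(data | r = 4) = (5/9)(4/8)(4/7)(3/6) = 5/63; P(data | r = 5) = (4/9)(5/8)(3/7)(4/6) = 5/63; P(data | r = 7) = (2/9)(7/8)(1/7)(6/6) = 1/36; P(data | r = 8) = (1/9)(8/8)(0/7) = 0.
The prior-weighted likelihoods are 1/5 · 1/36 = 1/180, 1/5 · 5/63 = 1/63, 1/5 · 5/63 = 1/63, 1/5 · 1/36 = 1/180, 1/5 · 0 = 0; summing to 3/70.
Dividing through by the total gives posterior P(r = 2 | data) = 7/54, P(r = 4 | data) = 10/27, P(r = 5 | data) = 10/27, P(r = 7 | data) = 7/54, P(r = 8 | data) = 0.
Averaging over the posterior, P(blue next | data) = (1)(7/54) + (3/5)(10/27) + (2/5)(10/27) + (0)(7/54) = 1/2.

0.500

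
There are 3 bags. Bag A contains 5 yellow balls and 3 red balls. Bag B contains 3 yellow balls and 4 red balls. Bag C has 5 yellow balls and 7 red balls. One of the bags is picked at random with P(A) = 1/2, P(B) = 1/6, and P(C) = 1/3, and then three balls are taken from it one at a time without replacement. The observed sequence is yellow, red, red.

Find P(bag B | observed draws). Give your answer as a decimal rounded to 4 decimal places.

The likelihood of the observed sequence under each hypothesis: P(data | bag A) = (5/8)(3/7)(2/6) = 0.089286; P(data | bag B) = (3/7)(4/6)(3/5) = 0.17143; P(data | bag C) = (5/12)(7/11)(6/10) = 0.15909.
The prior-weighted likelihoods are 1/2 · 0.089286 = 0.044643, 1/6 · 0.17143 = 0.028571, 1/3 · 0.15909 = 0.05303; with total 0.12624.
By Bayes' rule, P(bag B | data) = (0.028571) / (0.12624) = 0.22632.

0.2263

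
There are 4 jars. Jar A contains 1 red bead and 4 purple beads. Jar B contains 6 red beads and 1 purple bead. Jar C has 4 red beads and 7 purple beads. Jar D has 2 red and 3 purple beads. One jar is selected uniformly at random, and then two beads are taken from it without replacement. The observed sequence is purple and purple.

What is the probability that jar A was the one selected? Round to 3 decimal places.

0.468

Under each hypothesis, the probability of the observed sequence is: P(data | jar A) = (4/5)(3/4) = 3/5; P(data | jar B) = (1/7)(0/6) = 0; P(data | jar C) = (7/11)(6/10) = 21/55; P(data | jar D) = (3/5)(2/4) = 3/10.
The prior-weighted likelihoods are 1/4 · 3/5 = 3/20, 1/4 · 0 = 0, 1/4 · 21/55 = 21/220, 1/4 · 3/10 = 3/40; these sum to 141/440.
By Bayes' rule, P(jar A | data) = (3/20) / (141/440) = 22/47.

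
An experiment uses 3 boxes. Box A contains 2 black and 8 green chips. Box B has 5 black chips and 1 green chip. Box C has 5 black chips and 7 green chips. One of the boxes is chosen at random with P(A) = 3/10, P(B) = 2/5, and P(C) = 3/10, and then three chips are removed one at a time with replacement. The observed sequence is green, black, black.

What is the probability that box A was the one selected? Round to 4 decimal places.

0.1113

For each hypothesis, P(data | H) works out to: P(data | box A) = (8/10)(2/10)(2/10) = 0.032; P(data | box B) = (1/6)(5/6)(5/6) = 0.11574; P(data | box C) = (7/12)(5/12)(5/12) = 0.10127.
Weighting by the prior gives 3/10 · 0.032 = 0.0096, 2/5 · 0.11574 = 0.046296, 3/10 · 0.10127 = 0.030382; summing to 0.086278.
Therefore the posterior P(box A | data) = (0.0096) / (0.086278) = 0.11127.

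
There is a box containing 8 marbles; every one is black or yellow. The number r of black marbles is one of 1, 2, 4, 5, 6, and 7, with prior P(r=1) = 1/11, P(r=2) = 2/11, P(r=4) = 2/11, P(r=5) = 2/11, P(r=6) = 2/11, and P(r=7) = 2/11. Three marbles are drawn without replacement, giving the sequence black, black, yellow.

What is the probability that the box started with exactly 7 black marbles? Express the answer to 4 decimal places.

0.1892

For each hypothesis, P(data | H) works out to: P(data | r = 1) = (1/8)(0/7) = 0; P(data | r = 2) = (2/8)(1/7)(6/6) = 1/28; P(data | r = 4) = (4/8)(3/7)(4/6) = 1/7; P(data | r = 5) = (5/8)(4/7)(3/6) = 5/28; P(data | r = 6) = (6/8)(5/7)(2/6) = 5/28; P(data | r = 7) = (7/8)(6/7)(1/6) = 1/8.
The prior-weighted likelihoods are 1/11 · 0 = 0, 2/11 · 1/28 = 1/154, 2/11 · 1/7 = 2/77, 2/11 · 5/28 = 5/154, 2/11 · 5/28 = 5/154, 2/11 · 1/8 = 1/44; summing to 37/308.
So P(r = 7 | data) = (1/44) / (37/308) = 7/37.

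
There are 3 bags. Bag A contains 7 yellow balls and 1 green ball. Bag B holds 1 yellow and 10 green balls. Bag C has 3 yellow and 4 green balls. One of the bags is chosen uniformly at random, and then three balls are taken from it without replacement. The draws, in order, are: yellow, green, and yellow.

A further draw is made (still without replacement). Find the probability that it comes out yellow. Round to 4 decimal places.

0.6418

Compute the likelihood of the observed sequence for each case: P(data | bag A) = (7/8)(1/7)(6/6) = 1/8; P(data | bag B) = (1/11)(10/10)(0/9) = 0; P(data | bag C) = (3/7)(4/6)(2/5) = 4/35.
The prior-weighted likelihoods are 1/3 · 1/8 = 1/24, 1/3 · 0 = 0, 1/3 · 4/35 = 4/105; these sum to 67/840.
The posterior is then P(bag A | data) = 35/67, P(bag B | data) = 0, P(bag C | data) = 32/67.
The predictive probability is P(yellow next | data) = (1)(35/67) + (1/4)(32/67) = 43/67.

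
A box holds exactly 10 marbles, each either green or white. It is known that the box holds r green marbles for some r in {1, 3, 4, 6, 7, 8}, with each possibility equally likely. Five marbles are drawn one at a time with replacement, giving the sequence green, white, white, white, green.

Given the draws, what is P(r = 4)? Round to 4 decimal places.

Under each hypothesis, the probability of the observed sequence is: P(data | r = 1) = (1/10)(9/10)(9/10)(9/10)(1/10) = 0.00729; P(data | r = 3) = (3/10)(7/10)(7/10)(7/10)(3/10) = 0.03087; P(data | r = 4) = (4/10)(6/10)(6/10)(6/10)(4/10) = 0.03456; P(data | r = 6) = (6/10)(4/10)(4/10)(4/10)(6/10) = 0.02304; P(data | r = 7) = (7/10)(3/10)(3/10)(3/10)(7/10) = 0.01323; P(data | r = 8) = (8/10)(2/10)(2/10)(2/10)(8/10) = 0.00512.
The prior-weighted likelihoods are 1/6 · 0.00729 = 0.001215, 1/6 · 0.03087 = 0.005145, 1/6 · 0.03456 = 0.00576, 1/6 · 0.02304 = 0.00384, 1/6 · 0.01323 = 0.002205, 1/6 · 0.00512 = 0.00085333; these sum to 0.019018.
Hence P(r = 4 | data) = (0.00576) / (0.019018) = 0.30287.

0.3029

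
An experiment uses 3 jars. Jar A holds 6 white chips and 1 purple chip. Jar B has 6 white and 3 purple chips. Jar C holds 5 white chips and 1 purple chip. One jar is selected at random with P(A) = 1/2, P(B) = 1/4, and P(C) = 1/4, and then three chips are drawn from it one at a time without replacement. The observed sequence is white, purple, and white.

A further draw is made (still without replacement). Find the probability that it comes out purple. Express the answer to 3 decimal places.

For each hypothesis, P(data | H) works out to: P(data | jar A) = (6/7)(1/6)(5/5) = 1/7; P(data | jar B) = (6/9)(3/8)(5/7) = 5/28; P(data | jar C) = (5/6)(1/5)(4/4) = 1/6.
The prior-weighted likelihoods are 1/2 · 1/7 = 1/14, 1/4 · 5/28 = 5/112, 1/4 · 1/6 = 1/24; these sum to 53/336.
The posterior is then P(jar A | data) = 24/53, P(jar B | data) = 15/53, P(jar C | data) = 14/53.
The predictive probability is P(purple next | data) = (0)(24/53) + (1/3)(15/53) + (0)(14/53) = 5/53.

0.094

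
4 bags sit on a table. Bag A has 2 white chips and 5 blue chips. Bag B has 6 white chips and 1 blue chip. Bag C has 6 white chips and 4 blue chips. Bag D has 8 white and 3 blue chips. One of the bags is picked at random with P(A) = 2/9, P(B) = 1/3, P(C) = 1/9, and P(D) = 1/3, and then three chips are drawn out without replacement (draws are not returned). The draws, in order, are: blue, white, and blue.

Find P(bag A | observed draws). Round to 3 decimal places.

For each hypothesis, P(data | H) works out to: P(data | bag A) = (5/7)(2/6)(4/5) = 0.19048; P(data | bag B) = (1/7)(6/6)(0/5) = 0; P(data | bag C) = (4/10)(6/9)(3/8) = 0.1; P(data | bag D) = (3/11)(8/10)(2/9) = 0.048485.
The prior-weighted likelihoods are 2/9 · 0.19048 = 0.042328, 1/3 · 0 = 0, 1/9 · 0.1 = 0.011111, 1/3 · 0.048485 = 0.016162; these sum to 0.069601.
Hence P(bag A | data) = (0.042328) / (0.069601) = 0.60815.

0.608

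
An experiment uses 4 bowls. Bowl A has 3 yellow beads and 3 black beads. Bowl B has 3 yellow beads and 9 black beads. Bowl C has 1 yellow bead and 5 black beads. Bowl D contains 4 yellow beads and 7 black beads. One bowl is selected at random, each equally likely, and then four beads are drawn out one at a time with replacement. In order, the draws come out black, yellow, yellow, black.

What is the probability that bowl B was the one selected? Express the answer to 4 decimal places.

0.2062

For each hypothesis, P(data | H) works out to: P(data | bowl A) = (3/6)(3/6)(3/6)(3/6) = 0.0625; P(data | bowl B) = (9/12)(3/12)(3/12)(9/12) = 0.035156; P(data | bowl C) = (5/6)(1/6)(1/6)(5/6) = 0.01929; P(data | bowl D) = (7/11)(4/11)(4/11)(7/11) = 0.053548.
Multiplying each by its prior: 1/4 · 0.0625 = 0.015625, 1/4 · 0.035156 = 0.0087891, 1/4 · 0.01929 = 0.0048225, 1/4 · 0.053548 = 0.013387; with total 0.042624.
Therefore the posterior P(bowl B | data) = (0.0087891) / (0.042624) = 0.2062.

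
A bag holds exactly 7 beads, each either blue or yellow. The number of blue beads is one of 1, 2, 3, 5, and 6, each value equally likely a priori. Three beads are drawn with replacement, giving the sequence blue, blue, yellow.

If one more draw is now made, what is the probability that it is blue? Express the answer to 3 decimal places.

Under each hypothesis, the probability of the observed sequence is: P(data | r = 1) = (1/7)(1/7)(6/7) = 0.017493; P(data | r = 2) = (2/7)(2/7)(5/7) = 0.058309; P(data | r = 3) = (3/7)(3/7)(4/7) = 0.10496; P(data | r = 5) = (5/7)(5/7)(2/7) = 0.14577; P(data | r = 6) = (6/7)(6/7)(1/7) = 0.10496.
The prior-weighted likelihoods are 1/5 · 0.017493 = 0.0034985, 1/5 · 0.058309 = 0.011662, 1/5 · 0.10496 = 0.020991, 1/5 · 0.14577 = 0.029155, 1/5 · 0.10496 = 0.020991; with total 0.086297.
The posterior is then P(r = 1 | data) = 0.040541, P(r = 2 | data) = 0.13514, P(r = 3 | data) = 0.24324, P(r = 5 | data) = 0.33784, P(r = 6 | data) = 0.24324.
Averaging over the posterior, P(blue next | data) = (1/7)(0.040541) + (2/7)(0.13514) + (3/7)(0.24324) + (5/7)(0.33784) + (6/7)(0.24324) = 0.59846.

0.598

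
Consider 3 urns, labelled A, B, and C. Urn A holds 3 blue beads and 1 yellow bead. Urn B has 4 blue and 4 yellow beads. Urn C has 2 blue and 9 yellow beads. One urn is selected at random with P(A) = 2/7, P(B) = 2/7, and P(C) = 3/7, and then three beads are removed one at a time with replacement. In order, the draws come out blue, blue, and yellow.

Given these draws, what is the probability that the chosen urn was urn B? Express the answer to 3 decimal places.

Under each hypothesis, the probability of the observed sequence is: P(data | urn A) = (3/4)(3/4)(1/4) = 0.14062; P(data | urn B) = (4/8)(4/8)(4/8) = 0.125; P(data | urn C) = (2/11)(2/11)(9/11) = 0.027047.
The prior-weighted likelihoods are 2/7 · 0.14062 = 0.040179, 2/7 · 0.125 = 0.035714, 3/7 · 0.027047 = 0.011592; with total 0.087485.
So P(urn B | data) = (0.035714) / (0.087485) = 0.40824.

0.408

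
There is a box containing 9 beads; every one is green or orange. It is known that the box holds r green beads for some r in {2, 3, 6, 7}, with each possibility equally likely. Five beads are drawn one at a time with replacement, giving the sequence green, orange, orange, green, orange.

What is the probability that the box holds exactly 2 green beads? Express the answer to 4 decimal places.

The likelihood of the observed sequence under each hypothesis: P(data | r = 2) = (2/9)(7/9)(7/9)(2/9)(7/9) = 0.023235; P(data | r = 3) = (3/9)(6/9)(6/9)(3/9)(6/9) = 0.032922; P(data | r = 6) = (6/9)(3/9)(3/9)(6/9)(3/9) = 0.016461; P(data | r = 7) = (7/9)(2/9)(2/9)(7/9)(2/9) = 0.0066386.
Multiplying each by its prior: 1/4 · 0.023235 = 0.0058087, 1/4 · 0.032922 = 0.0082305, 1/4 · 0.016461 = 0.0041152, 1/4 · 0.0066386 = 0.0016596; summing to 0.019814.
Hence P(r = 2 | data) = (0.0058087) / (0.019814) = 0.29316.

0.2932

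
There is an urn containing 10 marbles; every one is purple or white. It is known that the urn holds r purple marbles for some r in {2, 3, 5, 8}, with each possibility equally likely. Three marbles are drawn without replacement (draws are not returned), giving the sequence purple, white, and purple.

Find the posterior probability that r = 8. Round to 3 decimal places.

The likelihood of the observed sequence under each hypothesis: P(data | r = 2) = (2/10)(8/9)(1/8) = 1/45; P(data | r = 3) = (3/10)(7/9)(2/8) = 7/120; P(data | r = 5) = (5/10)(5/9)(4/8) = 5/36; P(data | r = 8) = (8/10)(2/9)(7/8) = 7/45.
Weighting by the prior gives 1/4 · 1/45 = 1/180, 1/4 · 7/120 = 7/480, 1/4 · 5/36 = 5/144, 1/4 · 7/45 = 7/180; summing to 3/32.
Hence P(r = 8 | data) = (7/180) / (3/32) = 56/135.

0.415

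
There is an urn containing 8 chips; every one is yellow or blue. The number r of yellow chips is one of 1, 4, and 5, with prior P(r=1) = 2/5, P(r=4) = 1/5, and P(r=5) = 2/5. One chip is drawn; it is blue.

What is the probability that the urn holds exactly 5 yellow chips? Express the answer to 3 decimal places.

0.250

Under each hypothesis, the probability of this draw is: P(data | r = 1) = (7/8) = 7/8; P(data | r = 4) = (4/8) = 1/2; P(data | r = 5) = (3/8) = 3/8.
Multiplying each by its prior: 2/5 · 7/8 = 7/20, 1/5 · 1/2 = 1/10, 2/5 · 3/8 = 3/20; these sum to 3/5.
By Bayes' rule, P(r = 5 | data) = (3/20) / (3/5) = 1/4.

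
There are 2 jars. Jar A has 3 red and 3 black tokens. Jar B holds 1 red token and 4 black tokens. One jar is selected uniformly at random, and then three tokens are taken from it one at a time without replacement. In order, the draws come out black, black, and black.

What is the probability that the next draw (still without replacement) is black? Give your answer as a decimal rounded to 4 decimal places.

Under each hypothesis, the probability of the observed sequence is: P(data | jar A) = (3/6)(2/5)(1/4) = 1/20; P(data | jar B) = (4/5)(3/4)(2/3) = 2/5.
Weighting by the prior gives 1/2 · 1/20 = 1/40, 1/2 · 2/5 = 1/5; summing to 9/40.
The posterior is then P(jar A | data) = 1/9, P(jar B | data) = 8/9.
So P(black next | data) = Σ P(black next | H) P(H | data) = (0)(1/9) + (1/2)(8/9) = 4/9.

0.4444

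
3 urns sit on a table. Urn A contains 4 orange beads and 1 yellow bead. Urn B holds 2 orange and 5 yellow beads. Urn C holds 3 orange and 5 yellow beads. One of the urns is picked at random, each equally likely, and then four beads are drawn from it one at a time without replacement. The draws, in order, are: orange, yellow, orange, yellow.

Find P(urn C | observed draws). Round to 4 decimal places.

For each hypothesis, P(data | H) works out to: P(data | urn A) = (4/5)(1/4)(3/3)(0/2) = 0; P(data | urn B) = (2/7)(5/6)(1/5)(4/4) = 1/21; P(data | urn C) = (3/8)(5/7)(2/6)(4/5) = 1/14.
Weighting by the prior gives 1/3 · 0 = 0, 1/3 · 1/21 = 1/63, 1/3 · 1/14 = 1/42; these sum to 5/126.
By Bayes' rule, P(urn C | data) = (1/42) / (5/126) = 3/5.

0.6000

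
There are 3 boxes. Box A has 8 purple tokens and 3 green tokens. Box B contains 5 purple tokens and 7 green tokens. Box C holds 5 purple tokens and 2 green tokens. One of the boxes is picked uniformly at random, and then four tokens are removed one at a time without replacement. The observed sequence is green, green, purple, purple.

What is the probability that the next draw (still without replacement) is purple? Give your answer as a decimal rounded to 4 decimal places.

0.6874

For each hypothesis, P(data | H) works out to: P(data | box A) = (3/11)(2/10)(8/9)(7/8) = 0.042424; P(data | box B) = (7/12)(6/11)(5/10)(4/9) = 0.070707; P(data | box C) = (2/7)(1/6)(5/5)(4/4) = 0.047619.
Multiplying each by its prior: 1/3 · 0.042424 = 0.014141, 1/3 · 0.070707 = 0.023569, 1/3 · 0.047619 = 0.015873; summing to 0.053583.
Normalising, the posterior is P(box A | data) = 0.26391, P(box B | data) = 0.43986, P(box C | data) = 0.29623.
The predictive probability is P(purple next | data) = (6/7)(0.26391) + (3/8)(0.43986) + (1)(0.29623) = 0.68739.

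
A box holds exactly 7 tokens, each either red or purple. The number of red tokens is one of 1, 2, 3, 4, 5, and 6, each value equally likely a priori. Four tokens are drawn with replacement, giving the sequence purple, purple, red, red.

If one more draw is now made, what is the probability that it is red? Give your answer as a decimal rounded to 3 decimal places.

Under each hypothesis, the probability of the observed sequence is: P(data | r = 1) = (6/7)(6/7)(1/7)(1/7) = 0.014994; P(data | r = 2) = (5/7)(5/7)(2/7)(2/7) = 0.041649; P(data | r = 3) = (4/7)(4/7)(3/7)(3/7) = 0.059975; P(data | r = 4) = (3/7)(3/7)(4/7)(4/7) = 0.059975; P(data | r = 5) = (2/7)(2/7)(5/7)(5/7) = 0.041649; P(data | r = 6) = (1/7)(1/7)(6/7)(6/7) = 0.014994.
The prior-weighted likelihoods are 1/6 · 0.014994 = 0.002499, 1/6 · 0.041649 = 0.0069416, 1/6 · 0.059975 = 0.0099958, 1/6 · 0.059975 = 0.0099958, 1/6 · 0.041649 = 0.0069416, 1/6 · 0.014994 = 0.002499; summing to 0.038873.
The posterior is then P(r = 1 | data) = 0.064286, P(r = 2 | data) = 0.17857, P(r = 3 | data) = 0.25714, P(r = 4 | data) = 0.25714, P(r = 5 | data) = 0.17857, P(r = 6 | data) = 0.064286.
The predictive probability is P(red next | data) = (1/7)(0.064286) + (2/7)(0.17857) + (3/7)(0.25714) + (4/7)(0.25714) + (5/7)(0.17857) + (6/7)(0.064286) = 0.5.

0.500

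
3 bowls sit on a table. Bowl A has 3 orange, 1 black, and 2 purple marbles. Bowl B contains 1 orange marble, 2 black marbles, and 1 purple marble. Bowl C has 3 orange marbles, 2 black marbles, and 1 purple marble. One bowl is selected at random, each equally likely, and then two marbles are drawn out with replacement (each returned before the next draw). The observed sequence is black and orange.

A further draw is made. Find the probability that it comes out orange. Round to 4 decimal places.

0.4167

Under each hypothesis, the probability of the observed sequence is: P(data | bowl A) = (1/6)(3/6) = 1/12; P(data | bowl B) = (2/4)(1/4) = 1/8; P(data | bowl C) = (2/6)(3/6) = 1/6.
The prior-weighted likelihoods are 1/3 · 1/12 = 1/36, 1/3 · 1/8 = 1/24, 1/3 · 1/6 = 1/18; with total 1/8.
The posterior is then P(bowl A | data) = 2/9, P(bowl B | data) = 1/3, P(bowl C | data) = 4/9.
So P(orange next | data) = Σ P(orange next | H) P(H | data) = (1/2)(2/9) + (1/4)(1/3) + (1/2)(4/9) = 5/12.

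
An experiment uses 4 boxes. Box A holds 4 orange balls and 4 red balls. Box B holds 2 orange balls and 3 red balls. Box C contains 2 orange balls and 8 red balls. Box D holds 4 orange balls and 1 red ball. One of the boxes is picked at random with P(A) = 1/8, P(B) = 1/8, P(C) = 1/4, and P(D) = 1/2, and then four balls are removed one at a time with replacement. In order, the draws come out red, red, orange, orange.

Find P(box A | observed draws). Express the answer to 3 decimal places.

Compute the likelihood of the observed sequence for each case: P(data | box A) = (4/8)(4/8)(4/8)(4/8) = 0.0625; P(data | box B) = (3/5)(3/5)(2/5)(2/5) = 0.0576; P(data | box C) = (8/10)(8/10)(2/10)(2/10) = 0.0256; P(data | box D) = (1/5)(1/5)(4/5)(4/5) = 0.0256.
Multiplying each by its prior: 1/8 · 0.0625 = 0.0078125, 1/8 · 0.0576 = 0.0072, 1/4 · 0.0256 = 0.0064, 1/2 · 0.0256 = 0.0128; with total 0.034212.
So P(box A | data) = (0.0078125) / (0.034212) = 0.22835.

0.228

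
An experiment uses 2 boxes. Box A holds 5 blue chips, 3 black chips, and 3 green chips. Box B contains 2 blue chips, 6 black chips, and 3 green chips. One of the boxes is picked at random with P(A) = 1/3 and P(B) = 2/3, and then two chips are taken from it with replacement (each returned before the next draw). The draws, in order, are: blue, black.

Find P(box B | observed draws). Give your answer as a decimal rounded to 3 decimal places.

0.615

The likelihood of the observed sequence under each hypothesis: P(data | box A) = (5/11)(3/11) = 15/121; P(data | box B) = (2/11)(6/11) = 12/121.
Weighting by the prior gives 1/3 · 15/121 = 5/121, 2/3 · 12/121 = 8/121; these sum to 13/121.
Therefore the posterior P(box B | data) = (8/121) / (13/121) = 8/13.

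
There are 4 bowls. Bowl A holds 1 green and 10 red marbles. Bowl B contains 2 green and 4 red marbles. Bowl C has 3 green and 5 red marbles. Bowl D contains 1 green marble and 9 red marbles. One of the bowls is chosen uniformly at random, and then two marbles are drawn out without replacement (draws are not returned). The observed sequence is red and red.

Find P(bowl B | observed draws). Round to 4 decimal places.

0.1684

Compute the likelihood of the observed sequence for each case: P(data | bowl A) = (10/11)(9/10) = 0.81818; P(data | bowl B) = (4/6)(3/5) = 0.4; P(data | bowl C) = (5/8)(4/7) = 0.35714; P(data | bowl D) = (9/10)(8/9) = 0.8.
The prior-weighted likelihoods are 1/4 · 0.81818 = 0.20455, 1/4 · 0.4 = 0.1, 1/4 · 0.35714 = 0.089286, 1/4 · 0.8 = 0.2; with total 0.59383.
So P(bowl B | data) = (0.1) / (0.59383) = 0.1684.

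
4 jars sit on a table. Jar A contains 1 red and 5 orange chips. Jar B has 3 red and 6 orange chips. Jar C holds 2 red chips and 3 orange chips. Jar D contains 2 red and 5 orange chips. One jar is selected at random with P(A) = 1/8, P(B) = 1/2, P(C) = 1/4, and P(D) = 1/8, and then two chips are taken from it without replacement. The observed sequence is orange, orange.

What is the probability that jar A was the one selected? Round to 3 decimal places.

0.196

Compute the likelihood of the observed sequence for each case: P(data | jar A) = (5/6)(4/5) = 2/3; P(data | jar B) = (6/9)(5/8) = 5/12; P(data | jar C) = (3/5)(2/4) = 3/10; P(data | jar D) = (5/7)(4/6) = 10/21.
The prior-weighted likelihoods are 1/8 · 2/3 = 1/12, 1/2 · 5/12 = 5/24, 1/4 · 3/10 = 3/40, 1/8 · 10/21 = 5/84; these sum to 179/420.
By Bayes' rule, P(jar A | data) = (1/12) / (179/420) = 35/179.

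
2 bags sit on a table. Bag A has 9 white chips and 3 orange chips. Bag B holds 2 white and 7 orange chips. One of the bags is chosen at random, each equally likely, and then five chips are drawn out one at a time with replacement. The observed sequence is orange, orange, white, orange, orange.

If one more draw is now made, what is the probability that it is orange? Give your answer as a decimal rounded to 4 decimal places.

The likelihood of the observed sequence under each hypothesis: P(data | bag A) = (3/12)(3/12)(9/12)(3/12)(3/12) = 0.0029297; P(data | bag B) = (7/9)(7/9)(2/9)(7/9)(7/9) = 0.081322.
The prior-weighted likelihoods are 1/2 · 0.0029297 = 0.0014648, 1/2 · 0.081322 = 0.040661; summing to 0.042126.
Normalising, the posterior is P(bag A | data) = 0.034773, P(bag B | data) = 0.96523.
So P(orange next | data) = Σ P(orange next | H) P(H | data) = (1/4)(0.034773) + (7/9)(0.96523) = 0.75943.

0.7594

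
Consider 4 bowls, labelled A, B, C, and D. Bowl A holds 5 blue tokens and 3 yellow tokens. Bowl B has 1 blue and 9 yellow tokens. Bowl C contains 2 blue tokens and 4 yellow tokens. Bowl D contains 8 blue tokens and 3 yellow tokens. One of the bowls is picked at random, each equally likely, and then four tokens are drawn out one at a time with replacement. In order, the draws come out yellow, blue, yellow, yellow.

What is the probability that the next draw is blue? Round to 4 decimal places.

0.3261

The likelihood of the observed sequence under each hypothesis: P(data | bowl A) = (3/8)(5/8)(3/8)(3/8) = 0.032959; P(data | bowl B) = (9/10)(1/10)(9/10)(9/10) = 0.0729; P(data | bowl C) = (4/6)(2/6)(4/6)(4/6) = 0.098765; P(data | bowl D) = (3/11)(8/11)(3/11)(3/11) = 0.014753.
Weighting by the prior gives 1/4 · 0.032959 = 0.0082397, 1/4 · 0.0729 = 0.018225, 1/4 · 0.098765 = 0.024691, 1/4 · 0.014753 = 0.0036883; with total 0.054844.
The posterior is then P(bowl A | data) = 0.15024, P(bowl B | data) = 0.3323, P(bowl C | data) = 0.45021, P(bowl D | data) = 0.06725.
The predictive probability is P(blue next | data) = (5/8)(0.15024) + (1/10)(0.3323) + (1/3)(0.45021) + (8/11)(0.06725) = 0.32611.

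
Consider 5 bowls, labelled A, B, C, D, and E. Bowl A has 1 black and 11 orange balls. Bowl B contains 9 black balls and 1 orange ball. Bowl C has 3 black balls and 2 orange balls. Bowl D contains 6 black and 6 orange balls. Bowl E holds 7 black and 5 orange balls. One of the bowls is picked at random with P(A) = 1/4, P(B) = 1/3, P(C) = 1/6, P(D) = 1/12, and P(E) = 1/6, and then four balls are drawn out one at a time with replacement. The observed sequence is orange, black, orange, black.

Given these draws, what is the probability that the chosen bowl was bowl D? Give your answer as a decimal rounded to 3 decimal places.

For each hypothesis, P(data | H) works out to: P(data | bowl A) = (11/12)(1/12)(11/12)(1/12) = 0.0058353; P(data | bowl B) = (1/10)(9/10)(1/10)(9/10) = 0.0081; P(data | bowl C) = (2/5)(3/5)(2/5)(3/5) = 0.0576; P(data | bowl D) = (6/12)(6/12)(6/12)(6/12) = 0.0625; P(data | bowl E) = (5/12)(7/12)(5/12)(7/12) = 0.059076.
Weighting by the prior gives 1/4 · 0.0058353 = 0.0014588, 1/3 · 0.0081 = 0.0027, 1/6 · 0.0576 = 0.0096, 1/12 · 0.0625 = 0.0052083, 1/6 · 0.059076 = 0.009846; these sum to 0.028813.
Hence P(bowl D | data) = (0.0052083) / (0.028813) = 0.18076.

0.181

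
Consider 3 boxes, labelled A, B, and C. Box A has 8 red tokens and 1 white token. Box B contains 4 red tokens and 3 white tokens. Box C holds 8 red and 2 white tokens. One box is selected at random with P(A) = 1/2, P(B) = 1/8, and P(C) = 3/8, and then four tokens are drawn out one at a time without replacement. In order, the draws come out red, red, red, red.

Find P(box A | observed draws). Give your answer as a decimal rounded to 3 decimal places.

0.684

For each hypothesis, P(data | H) works out to: P(data | box A) = (8/9)(7/8)(6/7)(5/6) = 5/9; P(data | box B) = (4/7)(3/6)(2/5)(1/4) = 1/35; P(data | box C) = (8/10)(7/9)(6/8)(5/7) = 1/3.
Multiplying each by its prior: 1/2 · 5/9 = 5/18, 1/8 · 1/35 = 1/280, 3/8 · 1/3 = 1/8; these sum to 128/315.
By Bayes' rule, P(box A | data) = (5/18) / (128/315) = 175/256.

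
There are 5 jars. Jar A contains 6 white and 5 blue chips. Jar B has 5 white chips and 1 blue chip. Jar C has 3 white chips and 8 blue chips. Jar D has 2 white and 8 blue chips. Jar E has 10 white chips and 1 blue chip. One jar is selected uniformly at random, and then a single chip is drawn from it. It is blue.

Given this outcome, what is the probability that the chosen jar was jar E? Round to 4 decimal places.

For each hypothesis, P(data | H) works out to: P(data | jar A) = (5/11) = 0.45455; P(data | jar B) = (1/6) = 0.16667; P(data | jar C) = (8/11) = 0.72727; P(data | jar D) = (8/10) = 0.8; P(data | jar E) = (1/11) = 0.090909.
Weighting by the prior gives 1/5 · 0.45455 = 0.090909, 1/5 · 0.16667 = 0.033333, 1/5 · 0.72727 = 0.14545, 1/5 · 0.8 = 0.16, 1/5 · 0.090909 = 0.018182; these sum to 0.44788.
Hence P(jar E | data) = (0.018182) / (0.44788) = 0.040595.

0.0406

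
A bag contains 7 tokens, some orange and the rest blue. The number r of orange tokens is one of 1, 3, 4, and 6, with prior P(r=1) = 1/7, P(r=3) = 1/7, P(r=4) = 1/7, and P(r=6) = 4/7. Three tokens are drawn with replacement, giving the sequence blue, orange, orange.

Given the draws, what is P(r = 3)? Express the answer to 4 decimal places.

0.1538

For each hypothesis, P(data | H) works out to: P(data | r = 1) = (6/7)(1/7)(1/7) = 0.017493; P(data | r = 3) = (4/7)(3/7)(3/7) = 0.10496; P(data | r = 4) = (3/7)(4/7)(4/7) = 0.13994; P(data | r = 6) = (1/7)(6/7)(6/7) = 0.10496.
Multiplying each by its prior: 1/7 · 0.017493 = 0.002499, 1/7 · 0.10496 = 0.014994, 1/7 · 0.13994 = 0.019992, 4/7 · 0.10496 = 0.059975; with total 0.097459.
Hence P(r = 3 | data) = (0.014994) / (0.097459) = 0.15385.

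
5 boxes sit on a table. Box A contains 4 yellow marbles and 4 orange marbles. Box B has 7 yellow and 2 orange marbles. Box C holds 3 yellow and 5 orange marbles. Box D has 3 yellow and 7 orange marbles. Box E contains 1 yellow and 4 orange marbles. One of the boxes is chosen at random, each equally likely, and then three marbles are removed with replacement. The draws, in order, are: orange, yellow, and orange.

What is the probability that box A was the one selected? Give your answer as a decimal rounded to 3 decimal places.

Under each hypothesis, the probability of the observed sequence is: P(data | box A) = (4/8)(4/8)(4/8) = 0.125; P(data | box B) = (2/9)(7/9)(2/9) = 0.038409; P(data | box C) = (5/8)(3/8)(5/8) = 0.14648; P(data | box D) = (7/10)(3/10)(7/10) = 0.147; P(data | box E) = (4/5)(1/5)(4/5) = 0.128.
The prior-weighted likelihoods are 1/5 · 0.125 = 0.025, 1/5 · 0.038409 = 0.0076818, 1/5 · 0.14648 = 0.029297, 1/5 · 0.147 = 0.0294, 1/5 · 0.128 = 0.0256; with total 0.11698.
Therefore the posterior P(box A | data) = (0.025) / (0.11698) = 0.21371.

0.214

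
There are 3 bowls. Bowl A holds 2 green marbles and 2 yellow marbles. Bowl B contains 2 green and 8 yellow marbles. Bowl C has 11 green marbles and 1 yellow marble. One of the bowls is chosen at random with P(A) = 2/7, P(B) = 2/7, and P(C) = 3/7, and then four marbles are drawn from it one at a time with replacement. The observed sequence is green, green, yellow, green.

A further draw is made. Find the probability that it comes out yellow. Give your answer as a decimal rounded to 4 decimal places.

Under each hypothesis, the probability of the observed sequence is: P(data | bowl A) = (2/4)(2/4)(2/4)(2/4) = 0.0625; P(data | bowl B) = (2/10)(2/10)(8/10)(2/10) = 0.0064; P(data | bowl C) = (11/12)(11/12)(1/12)(11/12) = 0.064188.
The prior-weighted likelihoods are 2/7 · 0.0625 = 0.017857, 2/7 · 0.0064 = 0.0018286, 3/7 · 0.064188 = 0.027509; with total 0.047195.
The posterior is then P(bowl A | data) = 0.37837, P(bowl B | data) = 0.038745, P(bowl C | data) = 0.58288.
The predictive probability is P(yellow next | data) = (1/2)(0.37837) + (4/5)(0.038745) + (1/12)(0.58288) = 0.26876.

0.2688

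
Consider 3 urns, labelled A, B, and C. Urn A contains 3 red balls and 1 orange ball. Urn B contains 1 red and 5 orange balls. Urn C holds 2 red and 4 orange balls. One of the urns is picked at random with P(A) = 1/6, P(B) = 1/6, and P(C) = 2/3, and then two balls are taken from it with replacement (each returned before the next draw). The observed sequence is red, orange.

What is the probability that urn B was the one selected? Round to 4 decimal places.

0.1143

Compute the likelihood of the observed sequence for each case: P(data | urn A) = (3/4)(1/4) = 3/16; P(data | urn B) = (1/6)(5/6) = 5/36; P(data | urn C) = (2/6)(4/6) = 2/9.
Multiplying each by its prior: 1/6 · 3/16 = 1/32, 1/6 · 5/36 = 5/216, 2/3 · 2/9 = 4/27; with total 175/864.
Hence P(urn B | data) = (5/216) / (175/864) = 4/35.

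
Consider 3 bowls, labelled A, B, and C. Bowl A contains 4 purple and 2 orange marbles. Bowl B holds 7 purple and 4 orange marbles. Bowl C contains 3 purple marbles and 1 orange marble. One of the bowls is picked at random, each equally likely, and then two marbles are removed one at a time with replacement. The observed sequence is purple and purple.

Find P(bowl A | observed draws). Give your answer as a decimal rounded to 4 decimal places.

Compute the likelihood of the observed sequence for each case: P(data | bowl A) = (4/6)(4/6) = 0.44444; P(data | bowl B) = (7/11)(7/11) = 0.40496; P(data | bowl C) = (3/4)(3/4) = 0.5625.
Multiplying each by its prior: 1/3 · 0.44444 = 0.14815, 1/3 · 0.40496 = 0.13499, 1/3 · 0.5625 = 0.1875; summing to 0.47063.
By Bayes' rule, P(bowl A | data) = (0.14815) / (0.47063) = 0.31478.

0.3148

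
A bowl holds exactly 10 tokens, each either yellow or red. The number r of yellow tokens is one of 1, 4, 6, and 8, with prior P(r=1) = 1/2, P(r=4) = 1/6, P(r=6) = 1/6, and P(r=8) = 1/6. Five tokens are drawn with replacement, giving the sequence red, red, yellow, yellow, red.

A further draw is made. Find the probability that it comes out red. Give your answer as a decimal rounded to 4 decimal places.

0.5989

Compute the likelihood of the observed sequence for each case: P(data | r = 1) = (9/10)(9/10)(1/10)(1/10)(9/10) = 0.00729; P(data | r = 4) = (6/10)(6/10)(4/10)(4/10)(6/10) = 0.03456; P(data | r = 6) = (4/10)(4/10)(6/10)(6/10)(4/10) = 0.02304; P(data | r = 8) = (2/10)(2/10)(8/10)(8/10)(2/10) = 0.00512.
Weighting by the prior gives 1/2 · 0.00729 = 0.003645, 1/6 · 0.03456 = 0.00576, 1/6 · 0.02304 = 0.00384, 1/6 · 0.00512 = 0.00085333; these sum to 0.014098.
Normalising, the posterior is P(r = 1 | data) = 0.25854, P(r = 4 | data) = 0.40856, P(r = 6 | data) = 0.27237, P(r = 8 | data) = 0.060527.
The predictive probability is P(red next | data) = (9/10)(0.25854) + (3/5)(0.40856) + (2/5)(0.27237) + (1/5)(0.060527) = 0.59888.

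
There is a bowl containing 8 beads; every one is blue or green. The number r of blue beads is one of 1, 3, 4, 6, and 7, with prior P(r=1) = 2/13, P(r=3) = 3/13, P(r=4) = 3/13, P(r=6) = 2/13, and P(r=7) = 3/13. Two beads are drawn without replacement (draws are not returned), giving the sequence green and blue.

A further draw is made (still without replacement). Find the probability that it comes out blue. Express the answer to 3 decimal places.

0.526

The likelihood of the observed sequence under each hypothesis: P(data | r = 1) = (7/8)(1/7) = 1/8; P(data | r = 3) = (5/8)(3/7) = 15/56; P(data | r = 4) = (4/8)(4/7) = 2/7; P(data | r = 6) = (2/8)(6/7) = 3/14; P(data | r = 7) = (1/8)(7/7) = 1/8.
Weighting by the prior gives 2/13 · 1/8 = 1/52, 3/13 · 15/56 = 45/728, 3/13 · 2/7 = 6/91, 2/13 · 3/14 = 3/91, 3/13 · 1/8 = 3/104; these sum to 19/91.
Dividing through by the total gives posterior P(r = 1 | data) = 7/76, P(r = 3 | data) = 45/152, P(r = 4 | data) = 6/19, P(r = 6 | data) = 3/19, P(r = 7 | data) = 21/152.
So P(blue next | data) = Σ P(blue next | H) P(H | data) = (0)(7/76) + (1/3)(45/152) + (1/2)(6/19) + (5/6)(3/19) + (1)(21/152) = 10/19.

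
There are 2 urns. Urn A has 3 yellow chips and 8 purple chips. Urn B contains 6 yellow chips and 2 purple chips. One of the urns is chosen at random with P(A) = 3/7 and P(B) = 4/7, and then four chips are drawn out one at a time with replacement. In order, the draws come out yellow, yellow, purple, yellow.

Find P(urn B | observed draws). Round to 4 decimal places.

0.9051

For each hypothesis, P(data | H) works out to: P(data | urn A) = (3/11)(3/11)(8/11)(3/11) = 0.014753; P(data | urn B) = (6/8)(6/8)(2/8)(6/8) = 0.10547.
Multiplying each by its prior: 3/7 · 0.014753 = 0.0063228, 4/7 · 0.10547 = 0.060268; these sum to 0.066591.
By Bayes' rule, P(urn B | data) = (0.060268) / (0.066591) = 0.90505.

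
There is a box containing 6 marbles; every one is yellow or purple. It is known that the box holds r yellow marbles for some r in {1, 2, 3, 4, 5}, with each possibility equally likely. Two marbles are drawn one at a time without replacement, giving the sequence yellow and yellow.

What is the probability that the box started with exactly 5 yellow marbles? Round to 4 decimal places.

0.5000

Under each hypothesis, the probability of the observed sequence is: P(data | r = 1) = (1/6)(0/5) = 0; P(data | r = 2) = (2/6)(1/5) = 1/15; P(data | r = 3) = (3/6)(2/5) = 1/5; P(data | r = 4) = (4/6)(3/5) = 2/5; P(data | r = 5) = (5/6)(4/5) = 2/3.
The prior-weighted likelihoods are 1/5 · 0 = 0, 1/5 · 1/15 = 1/75, 1/5 · 1/5 = 1/25, 1/5 · 2/5 = 2/25, 1/5 · 2/3 = 2/15; with total 4/15.
So P(r = 5 | data) = (2/15) / (4/15) = 1/2.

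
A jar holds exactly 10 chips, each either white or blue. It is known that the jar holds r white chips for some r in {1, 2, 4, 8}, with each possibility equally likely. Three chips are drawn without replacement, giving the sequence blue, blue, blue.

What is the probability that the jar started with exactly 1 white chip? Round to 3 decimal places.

0.525

Under each hypothesis, the probability of the observed sequence is: P(data | r = 1) = (9/10)(8/9)(7/8) = 7/10; P(data | r = 2) = (8/10)(7/9)(6/8) = 7/15; P(data | r = 4) = (6/10)(5/9)(4/8) = 1/6; P(data | r = 8) = (2/10)(1/9)(0/8) = 0.
The prior-weighted likelihoods are 1/4 · 7/10 = 7/40, 1/4 · 7/15 = 7/60, 1/4 · 1/6 = 1/24, 1/4 · 0 = 0; these sum to 1/3.
Hence P(r = 1 | data) = (7/40) / (1/3) = 21/40.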